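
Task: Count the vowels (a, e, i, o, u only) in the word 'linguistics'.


Vowels in 'linguistics': i, u, i, i = 4 vowels.

4


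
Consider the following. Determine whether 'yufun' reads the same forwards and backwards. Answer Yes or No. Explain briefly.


Forward: 'yufun'
Reversed: 'nufuy'
They differ.

No


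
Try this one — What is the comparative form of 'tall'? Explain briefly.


Apply comparative formation (add -er): 'tall' -> 'taller'.

taller


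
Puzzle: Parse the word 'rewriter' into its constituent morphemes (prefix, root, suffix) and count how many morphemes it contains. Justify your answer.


Step 1: Identify prefix: 're' (meaning: again)
Step 2: Identify root: 'write'
Step 3: Identify suffix(es): 'er'
Decomposition: re- (prefix: again) + write (root) + -er (suffix: one who)
Total morphemes: 3

3 morphemes (re- (prefix: again) + write (root) + -er (suffix: one who))


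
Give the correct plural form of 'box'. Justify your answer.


Apply rule: Add -es (sibilant/fricative ending). 'box' becomes 'boxes'.

boxes


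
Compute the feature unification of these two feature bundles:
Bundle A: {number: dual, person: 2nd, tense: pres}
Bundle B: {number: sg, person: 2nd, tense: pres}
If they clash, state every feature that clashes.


Compare features:
number: A=dual vs B=sg -> CLASH
person: A=2nd vs B=2nd -> unified: 2nd
tense: A=pres vs B=pres -> unified: pres
Clash detected on feature 'number' (dual vs sg); unification fails.

CLASH on 'number' (dual vs sg)


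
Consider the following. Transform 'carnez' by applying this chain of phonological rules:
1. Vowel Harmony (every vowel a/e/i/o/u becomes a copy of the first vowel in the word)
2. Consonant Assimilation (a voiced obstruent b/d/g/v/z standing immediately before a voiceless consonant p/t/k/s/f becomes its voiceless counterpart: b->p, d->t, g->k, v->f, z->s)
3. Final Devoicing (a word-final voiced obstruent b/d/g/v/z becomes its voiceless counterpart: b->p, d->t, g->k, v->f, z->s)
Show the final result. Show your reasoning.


Starting form: 'carnez'
Rule 1: Vowel Harmony: all vowels become 'a' (matching first vowel). 'carnez' -> 'carnaz'
Rule 2: Consonant Assimilation: no voiced obstruent (b/d/g/v/z) stands immediately before a voiceless consonant (p/t/k/s/f). No change.
Rule 3: Final Devoicing: word-final voiced obstruent 'z' becomes voiceless 's'. 'carnaz' -> 'carnas'
Final form: 'carnas'

carnas


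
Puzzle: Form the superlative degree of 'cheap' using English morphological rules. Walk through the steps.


Apply superlative formation (add -est): 'cheap' -> 'cheapest'.

cheapest


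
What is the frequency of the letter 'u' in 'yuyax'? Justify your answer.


Letter 'u' in 'yuyax': found at position(s) 2 = 1 occurrence(s).

1


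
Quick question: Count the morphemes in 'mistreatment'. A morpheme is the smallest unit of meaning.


Decomposition: mis- (prefix) + treat (root) + -ment (suffix) = 3 morpheme(s)

3 morphemes


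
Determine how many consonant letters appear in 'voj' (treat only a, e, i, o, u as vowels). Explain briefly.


Consonants in 'voj': v, j = 2 consonants.

2


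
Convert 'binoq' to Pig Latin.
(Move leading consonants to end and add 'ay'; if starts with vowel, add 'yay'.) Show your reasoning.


'binoq': move consonant cluster 'b' to end and add 'ay': 'inoqbay'.

inoqbay


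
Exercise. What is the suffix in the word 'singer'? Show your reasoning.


The word 'singer' = 'sing' (root) + '-er' (suffix). The suffix is '-er'.

er


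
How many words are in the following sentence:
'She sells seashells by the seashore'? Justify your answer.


Split into words: She | sells | seashells | by | the | seashore = 6 words.

6


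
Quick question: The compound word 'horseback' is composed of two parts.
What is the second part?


Split 'horseback' into 'horse' + 'back'. The second part is 'back'.

back


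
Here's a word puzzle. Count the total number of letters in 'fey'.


Spell out 'fey' and number each letter: f(1), e(2), y(3). Total: 3 letters.

3


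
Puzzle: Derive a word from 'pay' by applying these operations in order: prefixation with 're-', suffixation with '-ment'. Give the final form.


Step 1: Add prefix 're-' to 'pay' = 'repay'
Step 2: Add suffix '-ment' to 'repay' = 'repayment'

repayment


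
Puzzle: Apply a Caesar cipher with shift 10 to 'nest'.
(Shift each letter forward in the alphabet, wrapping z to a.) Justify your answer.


Shift each letter by 10: n -> x, e -> o, s -> c, t -> d. Result: 'xocd'.

xocd


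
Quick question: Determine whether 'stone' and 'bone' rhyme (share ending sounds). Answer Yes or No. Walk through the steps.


Rime (stressed vowel + following sounds) of 'stone': -one = /oʊn/
Rime of 'bone': -one = /oʊn/
/oʊn/ and /oʊn/ are the same ending sound, so the words rhyme.

Yes


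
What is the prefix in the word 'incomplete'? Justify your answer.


The word 'incomplete' = 'in' (prefix) + 'complete' (root). The prefix is 'in'.

in


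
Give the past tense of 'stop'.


Apply rule: Double final consonant and add -ed. 'stop' becomes 'stopped'.

stopped


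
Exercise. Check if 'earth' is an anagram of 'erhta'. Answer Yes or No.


Sorted letters of 'earth': 'aehrt'
Sorted letters of 'erhta': 'aehrt'
They match.

Yes


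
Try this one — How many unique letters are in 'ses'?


Unique letters in 'ses': {e, s} = 2 distinct letters.

2


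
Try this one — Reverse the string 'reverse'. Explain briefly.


Reverse 'reverse' character by character: 'esrever'.

esrever


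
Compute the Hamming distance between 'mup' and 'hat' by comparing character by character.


Alignment:
Position 1: 'm' vs 'h' = DIFFER
Position 2: 'u' vs 'a' = DIFFER
Position 3: 'p' vs 't' = DIFFER
Total differences: 3

3


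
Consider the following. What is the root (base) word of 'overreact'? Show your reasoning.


Remove prefix 'over' from 'overreact' to get root 'react'.

react


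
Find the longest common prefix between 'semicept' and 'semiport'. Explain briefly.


Compare from the start: 4 characters match: 'semi'. Mismatch at position 5: 'c' vs 'p'.

semi


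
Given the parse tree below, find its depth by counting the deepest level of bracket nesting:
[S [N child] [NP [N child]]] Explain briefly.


Count bracket nesting levels:
'[' at pos 0: depth = 1
'[' at pos 3: depth = 2
'[' at pos 13: depth = 2
'[' at pos 17: depth = 3
Maximum depth reached: 3

3


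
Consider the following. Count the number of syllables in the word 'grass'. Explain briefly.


Break 'grass' into syllables: grass -> grass = 1 syllable

1 syllable


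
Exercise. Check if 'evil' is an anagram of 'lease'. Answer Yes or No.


Sorted letters of 'evil': 'eilv'
Sorted letters of 'lease': 'aeels'
They do not match.

No


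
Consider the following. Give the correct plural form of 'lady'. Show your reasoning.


Apply rule: Change -y to -ies (consonant + y). 'lady' becomes 'ladies'.

ladies


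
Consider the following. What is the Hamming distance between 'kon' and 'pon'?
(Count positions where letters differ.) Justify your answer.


Alignment:
Position 1: 'k' vs 'p' = DIFFER
Position 2: 'o' vs 'o' = match
Position 3: 'n' vs 'n' = match
Total differences: 1

1


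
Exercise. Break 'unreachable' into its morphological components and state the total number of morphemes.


Step 1: Identify prefix: 'un' (meaning: not/reverse)
Step 2: Identify root: 'reach'
Step 3: Identify suffix(es): 'able'
Decomposition: un- (prefix: not/reverse) + reach (root) + -able (suffix: capable of)
Total morphemes: 3

3 morphemes (un- (prefix: not/reverse) + reach (root) + -able (suffix: capable of))


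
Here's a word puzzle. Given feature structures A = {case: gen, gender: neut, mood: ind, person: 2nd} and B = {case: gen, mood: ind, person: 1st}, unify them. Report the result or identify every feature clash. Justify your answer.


Compare features:
case: A=gen vs B=gen -> unified: gen
gender: A=neut vs B=_ -> unified: neut
mood: A=ind vs B=ind -> unified: ind
person: A=2nd vs B=1st -> CLASH
Clash detected on feature 'person' (2nd vs 1st); unification fails.

CLASH on 'person' (2nd vs 1st)


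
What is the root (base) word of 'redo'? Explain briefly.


Remove prefix 're' from 'redo' to get root 'do'.

do


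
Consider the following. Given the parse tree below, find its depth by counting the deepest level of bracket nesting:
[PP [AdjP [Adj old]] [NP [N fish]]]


Count bracket nesting levels:
'[' at pos 0: depth = 1
'[' at pos 4: depth = 2
'[' at pos 10: depth = 3
'[' at pos 21: depth = 2
'[' at pos 25: depth = 3
Maximum depth reached: 3

3


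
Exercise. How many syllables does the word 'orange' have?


Break 'orange' into syllables: or-ange -> or | ange = 2 syllables

2 syllables


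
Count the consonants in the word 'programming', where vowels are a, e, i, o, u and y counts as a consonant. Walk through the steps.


Consonants in 'programming': p, r, g, r, m, m, n, g = 8 consonants.

8


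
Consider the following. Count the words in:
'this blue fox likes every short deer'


Split into words: this | blue | fox | likes | every | short | deer = 7 words.

7


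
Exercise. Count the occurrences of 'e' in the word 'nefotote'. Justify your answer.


Letter 'e' in 'nefotote': found at position(s) 2, 8 = 2 occurrence(s).

2


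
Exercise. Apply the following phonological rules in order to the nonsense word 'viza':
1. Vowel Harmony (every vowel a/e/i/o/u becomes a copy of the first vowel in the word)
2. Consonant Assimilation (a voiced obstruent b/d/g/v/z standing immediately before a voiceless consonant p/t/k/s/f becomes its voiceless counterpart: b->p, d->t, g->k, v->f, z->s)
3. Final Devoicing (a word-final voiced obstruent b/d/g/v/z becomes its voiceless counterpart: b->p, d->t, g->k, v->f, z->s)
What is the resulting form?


Starting form: 'viza'
Rule 1: Vowel Harmony: all vowels become 'i' (matching first vowel). 'viza' -> 'vizi'
Rule 2: Consonant Assimilation: no voiced obstruent (b/d/g/v/z) stands immediately before a voiceless consonant (p/t/k/s/f). No change.
Rule 3: Final Devoicing: the word ends in the vowel 'i', not a consonant. No change.
Final form: 'vizi'

vizi


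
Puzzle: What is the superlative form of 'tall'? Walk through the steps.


Apply superlative formation (add -est): 'tall' -> 'tallest'.

tallest


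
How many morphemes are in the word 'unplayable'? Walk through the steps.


Decomposition: un- (prefix) + play (root) + -able (suffix) = 3 morpheme(s)

3 morphemes


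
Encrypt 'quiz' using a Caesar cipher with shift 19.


Shift each letter by 19: q -> j, u -> n, i -> b, z -> s. Result: 'jnbs'.

jnbs


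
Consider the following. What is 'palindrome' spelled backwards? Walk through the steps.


Reverse 'palindrome' character by character: 'emordnilap'.

emordnilap


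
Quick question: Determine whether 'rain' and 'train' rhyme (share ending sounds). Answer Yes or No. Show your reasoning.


Rime (stressed vowel + following sounds) of 'rain': -ain = /eɪn/
Rime of 'train': -ain = /eɪn/
/eɪn/ and /eɪn/ are the same ending sound, so the words rhyme.

Yes


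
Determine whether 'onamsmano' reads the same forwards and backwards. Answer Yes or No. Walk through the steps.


Forward: 'onamsmano'
Reversed: 'onamsmano'
They are identical.

Yes


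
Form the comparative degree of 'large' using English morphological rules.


Apply comparative formation (ends in e: add -r): 'large' -> 'larger'.

larger


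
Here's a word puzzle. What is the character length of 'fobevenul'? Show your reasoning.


Spell out 'fobevenul' and number each letter: f(1), o(2), b(3), e(4), v(5), e(6), n(7), u(8), l(9). Total: 9 letters.

9


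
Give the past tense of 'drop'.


Apply rule: Double final consonant and add -ed. 'drop' becomes 'dropped'.

dropped


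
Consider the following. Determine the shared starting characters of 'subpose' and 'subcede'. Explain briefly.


Compare from the start: 3 characters match: 'sub'. Mismatch at position 4: 'p' vs 'c'.

sub


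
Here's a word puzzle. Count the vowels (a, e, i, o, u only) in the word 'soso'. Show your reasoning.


Vowels in 'soso': o, o = 2 vowels.

2


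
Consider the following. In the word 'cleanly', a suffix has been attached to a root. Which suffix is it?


The word 'cleanly' = 'clean' (root) + '-ly' (suffix). The suffix is '-ly'.

ly


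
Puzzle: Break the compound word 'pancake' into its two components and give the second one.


Split 'pancake' into 'pan' + 'cake'. The second part is 'cake'.

cake


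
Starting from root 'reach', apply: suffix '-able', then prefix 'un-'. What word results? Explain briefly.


Step 1: Add suffix '-able' to 'reach' = 'reachable'
Step 2: Add prefix 'un-' to 'reachable' = 'unreachable'

unreachable


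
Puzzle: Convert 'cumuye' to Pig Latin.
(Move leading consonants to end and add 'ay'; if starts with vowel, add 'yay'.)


'cumuye': move consonant cluster 'c' to end and add 'ay': 'umuyecay'.

umuyecay


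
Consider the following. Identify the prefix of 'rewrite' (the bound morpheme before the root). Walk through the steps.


The word 'rewrite' = 're' (prefix) + 'write' (root). The prefix is 're'.

re


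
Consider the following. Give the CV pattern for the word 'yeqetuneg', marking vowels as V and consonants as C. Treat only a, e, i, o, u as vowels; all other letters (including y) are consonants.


Letter mapping: y = C, e = V, q = C, e = V, t = C, u = V, n = C, e = V, g = C.

CVCVCVCVC


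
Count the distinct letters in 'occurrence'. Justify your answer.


Unique letters in 'occurrence': {c, e, n, o, r, u} = 6 distinct letters.

6


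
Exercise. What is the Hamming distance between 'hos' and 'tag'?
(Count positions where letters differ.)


Alignment:
Position 1: 'h' vs 't' = DIFFER
Position 2: 'o' vs 'a' = DIFFER
Position 3: 's' vs 'g' = DIFFER
Total differences: 3

3


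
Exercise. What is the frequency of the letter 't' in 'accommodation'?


Letter 't' in 'accommodation': found at position(s) 10 = 1 occurrence(s).

1


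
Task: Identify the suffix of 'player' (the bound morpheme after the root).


The word 'player' = 'play' (root) + '-er' (suffix). The suffix is '-er'.

er


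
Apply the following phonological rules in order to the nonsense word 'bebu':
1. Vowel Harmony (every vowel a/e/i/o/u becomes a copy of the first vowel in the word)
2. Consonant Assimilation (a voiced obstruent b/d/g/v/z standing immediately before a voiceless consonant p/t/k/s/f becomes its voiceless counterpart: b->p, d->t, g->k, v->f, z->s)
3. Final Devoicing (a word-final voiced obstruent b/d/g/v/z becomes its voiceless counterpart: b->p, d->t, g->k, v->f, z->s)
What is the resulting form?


Starting form: 'bebu'
Rule 1: Vowel Harmony: all vowels become 'e' (matching first vowel). 'bebu' -> 'bebe'
Rule 2: Consonant Assimilation: no voiced obstruent (b/d/g/v/z) stands immediately before a voiceless consonant (p/t/k/s/f). No change.
Rule 3: Final Devoicing: the word ends in the vowel 'e', not a consonant. No change.
Final form: 'bebe'

bebe


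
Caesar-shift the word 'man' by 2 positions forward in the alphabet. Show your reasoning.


Shift each letter by 2: m -> o, a -> c, n -> p. Result: 'ocp'.

ocp


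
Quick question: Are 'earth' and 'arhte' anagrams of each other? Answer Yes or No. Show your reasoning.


Sorted letters of 'earth': 'aehrt'
Sorted letters of 'arhte': 'aehrt'
They match.

Yes


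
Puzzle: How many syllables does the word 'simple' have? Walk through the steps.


Break 'simple' into syllables: sim-ple -> sim | ple = 2 syllables

2 syllables


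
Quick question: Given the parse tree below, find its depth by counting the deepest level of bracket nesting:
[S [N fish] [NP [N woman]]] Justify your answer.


Count bracket nesting levels:
'[' at pos 0: depth = 1
'[' at pos 3: depth = 2
'[' at pos 12: depth = 2
'[' at pos 16: depth = 3
Maximum depth reached: 3

3


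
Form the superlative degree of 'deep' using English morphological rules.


Apply superlative formation (add -est): 'deep' -> 'deepest'.

deepest


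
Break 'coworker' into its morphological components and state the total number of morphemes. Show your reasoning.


Step 1: Identify prefix: 'co' (meaning: together)
Step 2: Identify root: 'work'
Step 3: Identify suffix(es): 'er'
Decomposition: co- (prefix: together) + work (root) + -er (suffix: one who)
Total morphemes: 3

3 morphemes (co- (prefix: together) + work (root) + -er (suffix: one who))


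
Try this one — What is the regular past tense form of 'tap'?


Apply rule: Double final consonant and add -ed. 'tap' becomes 'tapped'.

tapped


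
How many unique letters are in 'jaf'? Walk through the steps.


Unique letters in 'jaf': {a, f, j} = 3 distinct letters.

3


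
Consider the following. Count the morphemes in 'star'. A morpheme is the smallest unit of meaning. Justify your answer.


Decomposition: star (free morpheme) = 1 morpheme(s)

1 morphemes


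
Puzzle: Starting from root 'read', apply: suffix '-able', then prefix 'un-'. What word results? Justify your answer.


Step 1: Add suffix '-able' to 'read' = 'readable'
Step 2: Add prefix 'un-' to 'readable' = 'unreadable'

unreadable


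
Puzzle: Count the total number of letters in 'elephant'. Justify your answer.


Spell out 'elephant' and number each letter: e(1), l(2), e(3), p(4), h(5), a(6), n(7), t(8). Total: 8 letters.

8


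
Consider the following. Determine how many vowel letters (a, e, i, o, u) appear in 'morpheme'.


Vowels in 'morpheme': o, e, e = 3 vowels.

3


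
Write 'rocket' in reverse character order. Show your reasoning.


Reverse 'rocket' character by character: 'tekcor'.

tekcor


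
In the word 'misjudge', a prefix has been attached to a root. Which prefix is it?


The word 'misjudge' = 'mis' (prefix) + 'judge' (root). The prefix is 'mis'.

mis


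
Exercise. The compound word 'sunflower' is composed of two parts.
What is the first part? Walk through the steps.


Split 'sunflower' into 'sun' + 'flower'. The first part is 'sun'.

sun


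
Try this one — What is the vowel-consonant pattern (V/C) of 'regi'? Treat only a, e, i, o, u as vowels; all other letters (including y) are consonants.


Letter mapping: r = C, e = V, g = C, i = V.

CVCV


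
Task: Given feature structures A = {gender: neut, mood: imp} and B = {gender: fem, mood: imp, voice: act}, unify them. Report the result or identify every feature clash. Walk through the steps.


Compare features:
gender: A=neut vs B=fem -> CLASH
mood: A=imp vs B=imp -> unified: imp
voice: A=_ vs B=act -> unified: act
Clash detected on feature 'gender' (neut vs fem); unification fails.

CLASH on 'gender' (neut vs fem)


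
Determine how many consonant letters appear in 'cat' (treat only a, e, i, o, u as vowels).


Consonants in 'cat': c, t = 2 consonants.

2


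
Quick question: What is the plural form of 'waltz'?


Apply rule: Add -es (sibilant/fricative ending). 'waltz' becomes 'waltzes'.

waltzes


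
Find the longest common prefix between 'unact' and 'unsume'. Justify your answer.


Compare from the start: 2 characters match: 'un'. Mismatch at position 3: 'a' vs 's'.

un


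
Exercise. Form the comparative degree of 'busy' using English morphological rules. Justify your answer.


Apply comparative formation (consonant + y: change y to i, add -er): 'busy' -> 'busier'.

busier


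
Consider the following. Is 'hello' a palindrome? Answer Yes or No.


Forward: 'hello'
Reversed: 'olleh'
They differ.

No


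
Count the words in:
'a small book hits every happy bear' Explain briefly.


Split into words: a | small | book | hits | every | happy | bear = 7 words.

7


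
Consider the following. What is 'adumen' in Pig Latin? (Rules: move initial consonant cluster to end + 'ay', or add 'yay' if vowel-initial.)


'adumen' starts with a vowel, so add 'yay': 'adumenyay'.

adumenyay


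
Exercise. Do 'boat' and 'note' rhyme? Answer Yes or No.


Rime (stressed vowel + following sounds) of 'boat': -oat = /oʊt/
Rime of 'note': -ote = /oʊt/
/oʊt/ and /oʊt/ are the same ending sound, so the words rhyme.

Yes


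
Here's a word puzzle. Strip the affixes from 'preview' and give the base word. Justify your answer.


Remove prefix 'pre' from 'preview' to get root 'view'.

view


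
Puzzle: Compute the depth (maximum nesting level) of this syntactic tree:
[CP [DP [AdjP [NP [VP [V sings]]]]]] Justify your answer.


Count bracket nesting levels:
'[' at pos 0: depth = 1
'[' at pos 4: depth = 2
'[' at pos 8: depth = 3
'[' at pos 14: depth = 4
'[' at pos 18: depth = 5
'[' at pos 22: depth = 6
Maximum depth reached: 6

6


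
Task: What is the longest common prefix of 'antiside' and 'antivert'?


Compare from the start: 4 characters match: 'anti'. Mismatch at position 5: 's' vs 'v'.

anti


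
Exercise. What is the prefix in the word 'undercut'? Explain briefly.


The word 'undercut' = 'under' (prefix) + 'cut' (root). The prefix is 'under'.

under


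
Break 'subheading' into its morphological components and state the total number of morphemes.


Step 1: Identify prefix: 'sub' (meaning: below)
Step 2: Identify root: 'head'
Step 3: Identify suffix(es): 'ing'
Decomposition: sub- (prefix: below) + head (root) + -ing (suffix: ongoing/result)
Total morphemes: 3

3 morphemes (sub- (prefix: below) + head (root) + -ing (suffix: ongoing/result))


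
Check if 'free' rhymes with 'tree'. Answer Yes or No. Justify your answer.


Rime (stressed vowel + following sounds) of 'free': -ee = /iː/
Rime of 'tree': -ee = /iː/
/iː/ and /iː/ are the same ending sound, so the words rhyme.

Yes


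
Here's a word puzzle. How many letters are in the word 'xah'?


Spell out 'xah' and number each letter: x(1), a(2), h(3). Total: 3 letters.

3


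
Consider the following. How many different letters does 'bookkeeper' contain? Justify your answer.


Unique letters in 'bookkeeper': {b, e, k, o, p, r} = 6 distinct letters.

6


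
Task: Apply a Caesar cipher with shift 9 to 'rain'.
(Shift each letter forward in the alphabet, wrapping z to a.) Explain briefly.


Shift each letter by 9: r -> a, a -> j, i -> r, n -> w. Result: 'ajrw'.

ajrw


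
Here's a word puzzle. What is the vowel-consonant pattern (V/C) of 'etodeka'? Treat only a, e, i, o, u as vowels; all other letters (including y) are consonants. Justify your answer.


Letter mapping: e = V, t = C, o = V, d = C, e = V, k = C, a = V.

VCVCVCV


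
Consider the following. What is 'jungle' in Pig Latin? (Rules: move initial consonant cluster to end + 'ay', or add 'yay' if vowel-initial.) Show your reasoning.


'jungle': move consonant cluster 'j' to end and add 'ay': 'unglejay'.

unglejay


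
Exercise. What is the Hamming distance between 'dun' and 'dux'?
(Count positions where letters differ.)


Alignment:
Position 1: 'd' vs 'd' = match
Position 2: 'u' vs 'u' = match
Position 3: 'n' vs 'x' = DIFFER
Total differences: 1

1


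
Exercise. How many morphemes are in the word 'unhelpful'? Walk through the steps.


Decomposition: un- (prefix) + help (root) + -ful (suffix) = 3 morpheme(s)

3 morphemes


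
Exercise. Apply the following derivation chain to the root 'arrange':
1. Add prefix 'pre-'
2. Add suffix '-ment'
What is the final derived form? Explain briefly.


Step 1: Add prefix 'pre-' to 'arrange' = 'prearrange'
Step 2: Add suffix '-ment' to 'prearrange' = 'prearrangement'

prearrangement


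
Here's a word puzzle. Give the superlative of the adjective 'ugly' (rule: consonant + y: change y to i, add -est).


Apply superlative formation (consonant + y: change y to i, add -est): 'ugly' -> 'ugliest'.

ugliest


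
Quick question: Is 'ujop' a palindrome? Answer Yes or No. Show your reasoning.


Forward: 'ujop'
Reversed: 'poju'
They differ.

No


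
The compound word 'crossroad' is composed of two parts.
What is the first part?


Split 'crossroad' into 'cross' + 'road'. The first part is 'cross'.

cross


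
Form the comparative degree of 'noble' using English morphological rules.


Apply comparative formation (ends in e: add -r): 'noble' -> 'nobler'.

nobler


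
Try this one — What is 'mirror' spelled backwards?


Reverse 'mirror' character by character: 'rorrim'.

rorrim


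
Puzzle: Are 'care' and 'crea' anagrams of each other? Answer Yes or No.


Sorted letters of 'care': 'acer'
Sorted letters of 'crea': 'acer'
They match.

Yes


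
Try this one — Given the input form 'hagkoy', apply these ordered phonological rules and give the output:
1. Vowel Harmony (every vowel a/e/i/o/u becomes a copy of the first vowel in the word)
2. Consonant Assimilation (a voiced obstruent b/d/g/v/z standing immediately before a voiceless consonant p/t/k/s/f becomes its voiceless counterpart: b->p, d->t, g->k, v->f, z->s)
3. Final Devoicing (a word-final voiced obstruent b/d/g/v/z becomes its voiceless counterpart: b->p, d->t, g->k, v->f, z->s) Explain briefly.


Starting form: 'hagkoy'
Rule 1: Vowel Harmony: all vowels become 'a' (matching first vowel). 'hagkoy' -> 'hagkay'
Rule 2: Consonant Assimilation: voiced obstruent before voiceless consonant becomes voiceless ('gk' -> 'kk'). 'hagkay' -> 'hakkay'
Rule 3: Final Devoicing: final consonant 'y' is not one of the voiced obstruents b/d/g/v/z. No change.
Final form: 'hakkay'

hakkay


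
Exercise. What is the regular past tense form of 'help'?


Apply rule: Add -ed. 'help' becomes 'helped'.

helped


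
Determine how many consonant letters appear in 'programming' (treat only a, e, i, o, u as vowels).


Consonants in 'programming': p, r, g, r, m, m, n, g = 8 consonants.

8


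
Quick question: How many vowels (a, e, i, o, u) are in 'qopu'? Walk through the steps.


Vowels in 'qopu': o, u = 2 vowels.

2


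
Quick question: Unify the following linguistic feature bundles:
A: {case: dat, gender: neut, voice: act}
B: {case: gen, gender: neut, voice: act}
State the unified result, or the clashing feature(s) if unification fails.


Compare features:
case: A=dat vs B=gen -> CLASH
gender: A=neut vs B=neut -> unified: neut
voice: A=act vs B=act -> unified: act
Clash detected on feature 'case' (dat vs gen); unification fails.

CLASH on 'case' (dat vs gen)


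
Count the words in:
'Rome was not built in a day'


Split into words: Rome | was | not | built | in | a | day = 7 words.

7


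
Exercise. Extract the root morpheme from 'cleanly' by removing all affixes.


Remove suffix '-ly' from 'cleanly' to get root 'clean'.

clean


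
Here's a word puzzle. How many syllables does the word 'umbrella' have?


Break 'umbrella' into syllables: um-brel-la -> um | brel | la = 3 syllables

3 syllables


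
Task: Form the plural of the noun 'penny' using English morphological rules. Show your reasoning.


Apply rule: Change -y to -ies (consonant + y). 'penny' becomes 'pennies'.

pennies


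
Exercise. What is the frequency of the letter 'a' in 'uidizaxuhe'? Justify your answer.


Letter 'a' in 'uidizaxuhe': found at position(s) 6 = 1 occurrence(s).

1


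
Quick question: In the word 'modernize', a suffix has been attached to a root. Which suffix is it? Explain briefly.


The word 'modernize' = 'modern' (root) + '-ize' (suffix). The suffix is '-ize'.

ize


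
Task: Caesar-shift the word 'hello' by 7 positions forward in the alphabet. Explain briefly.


Shift each letter by 7: h -> o, e -> l, l -> s, l -> s, o -> v. Result: 'olssv'.

olssv


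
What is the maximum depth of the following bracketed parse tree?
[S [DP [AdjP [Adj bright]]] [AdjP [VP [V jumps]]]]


Count bracket nesting levels:
'[' at pos 0: depth = 1
'[' at pos 3: depth = 2
'[' at pos 7: depth = 3
'[' at pos 13: depth = 4
'[' at pos 28: depth = 2
'[' at pos 34: depth = 3
'[' at pos 38: depth = 4
Maximum depth reached: 4

4


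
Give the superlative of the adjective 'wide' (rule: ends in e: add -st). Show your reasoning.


Apply superlative formation (ends in e: add -st): 'wide' -> 'widest'.

widest


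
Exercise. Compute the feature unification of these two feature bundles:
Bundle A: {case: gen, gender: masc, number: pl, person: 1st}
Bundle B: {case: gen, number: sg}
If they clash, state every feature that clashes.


Compare features:
case: A=gen vs B=gen -> unified: gen
gender: A=masc vs B=_ -> unified: masc
number: A=pl vs B=sg -> CLASH
person: A=1st vs B=_ -> unified: 1st
Clash detected on feature 'number' (pl vs sg); unification fails.

CLASH on 'number' (pl vs sg)


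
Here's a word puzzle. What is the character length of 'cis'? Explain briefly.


Spell out 'cis' and number each letter: c(1), i(2), s(3). Total: 3 letters.

3


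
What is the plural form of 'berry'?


Apply rule: Change -y to -ies (consonant + y). 'berry' becomes 'berries'.

berries


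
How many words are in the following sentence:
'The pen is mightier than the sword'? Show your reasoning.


Split into words: The | pen | is | mightier | than | the | sword = 7 words.

7


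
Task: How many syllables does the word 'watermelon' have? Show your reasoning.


Break 'watermelon' into syllables: wa-ter-mel-on -> wa | ter | mel | on = 4 syllables

4 syllables


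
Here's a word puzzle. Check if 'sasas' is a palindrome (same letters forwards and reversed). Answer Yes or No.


Forward: 'sasas'
Reversed: 'sasas'
They are identical.

Yes


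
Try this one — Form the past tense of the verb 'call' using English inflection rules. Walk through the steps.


Apply rule: Add -ed. 'call' becomes 'called'.

called


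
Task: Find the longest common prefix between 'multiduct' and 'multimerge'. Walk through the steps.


Compare from the start: 5 characters match: 'multi'. Mismatch at position 6: 'd' vs 'm'.

multi


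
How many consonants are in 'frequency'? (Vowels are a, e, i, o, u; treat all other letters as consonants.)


Consonants in 'frequency': f, r, q, n, c, y = 6 consonants.

6


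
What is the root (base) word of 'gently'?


Remove suffix '-ly' from 'gently' to get root 'gentle'.

gentle


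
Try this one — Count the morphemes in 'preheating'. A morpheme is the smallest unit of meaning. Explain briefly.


Decomposition: pre- (prefix) + heat (root) + -ing (suffix) = 3 morpheme(s)

3 morphemes


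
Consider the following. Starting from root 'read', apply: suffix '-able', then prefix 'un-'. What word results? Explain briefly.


Step 1: Add suffix '-able' to 'read' = 'readable'
Step 2: Add prefix 'un-' to 'readable' = 'unreadable'

unreadable


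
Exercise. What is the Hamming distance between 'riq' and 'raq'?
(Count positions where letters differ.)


Alignment:
Position 1: 'r' vs 'r' = match
Position 2: 'i' vs 'a' = DIFFER
Position 3: 'q' vs 'q' = match
Total differences: 1

1


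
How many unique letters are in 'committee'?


Unique letters in 'committee': {c, e, i, m, o, t} = 6 distinct letters.

6


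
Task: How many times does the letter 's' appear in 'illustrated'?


Letter 's' in 'illustrated': found at position(s) 5 = 1 occurrence(s).

1


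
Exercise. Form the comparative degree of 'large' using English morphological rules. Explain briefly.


Apply comparative formation (ends in e: add -r): 'large' -> 'larger'.

larger


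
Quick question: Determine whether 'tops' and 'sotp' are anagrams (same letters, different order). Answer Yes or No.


Sorted letters of 'tops': 'opst'
Sorted letters of 'sotp': 'opst'
They match.

Yes


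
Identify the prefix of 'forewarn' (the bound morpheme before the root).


The word 'forewarn' = 'fore' (prefix) + 'warn' (root). The prefix is 'fore'.

fore


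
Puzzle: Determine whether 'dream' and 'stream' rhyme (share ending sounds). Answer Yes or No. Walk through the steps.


Rime (stressed vowel + following sounds) of 'dream': -eam = /iːm/
Rime of 'stream': -eam = /iːm/
/iːm/ and /iːm/ are the same ending sound, so the words rhyme.

Yes


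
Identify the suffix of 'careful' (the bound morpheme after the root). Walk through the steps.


The word 'careful' = 'care' (root) + '-ful' (suffix). The suffix is '-ful'.

ful


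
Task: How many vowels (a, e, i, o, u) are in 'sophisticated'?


Vowels in 'sophisticated': o, i, i, a, e = 5 vowels.

5


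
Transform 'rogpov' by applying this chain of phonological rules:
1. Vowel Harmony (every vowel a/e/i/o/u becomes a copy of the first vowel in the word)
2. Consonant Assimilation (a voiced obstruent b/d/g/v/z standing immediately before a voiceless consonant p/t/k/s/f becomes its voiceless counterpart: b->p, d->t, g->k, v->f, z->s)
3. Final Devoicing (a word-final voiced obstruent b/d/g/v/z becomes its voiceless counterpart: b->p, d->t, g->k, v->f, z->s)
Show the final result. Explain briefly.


Starting form: 'rogpov'
Rule 1: Vowel Harmony: all vowels already match. No change.
Rule 2: Consonant Assimilation: voiced obstruent before voiceless consonant becomes voiceless ('gp' -> 'kp'). 'rogpov' -> 'rokpov'
Rule 3: Final Devoicing: word-final voiced obstruent 'v' becomes voiceless 'f'. 'rokpov' -> 'rokpof'
Final form: 'rokpof'

rokpof


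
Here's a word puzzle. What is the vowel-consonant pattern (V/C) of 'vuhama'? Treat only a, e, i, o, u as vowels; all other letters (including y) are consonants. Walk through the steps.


Letter mapping: v = C, u = V, h = C, a = V, m = C, a = V.

CVCVCV


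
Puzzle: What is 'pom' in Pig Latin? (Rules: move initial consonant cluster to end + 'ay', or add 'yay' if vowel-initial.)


'pom': move consonant cluster 'p' to end and add 'ay': 'ompay'.

ompay


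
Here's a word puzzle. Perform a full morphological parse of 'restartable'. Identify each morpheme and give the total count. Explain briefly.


Step 1: Identify prefix: 're' (meaning: again)
Step 2: Identify root: 'start'
Step 3: Identify suffix(es): 'able'
Decomposition: re- (prefix: again) + start (root) + -able (suffix: capable of)
Total morphemes: 3

3 morphemes (re- (prefix: again) + start (root) + -able (suffix: capable of))


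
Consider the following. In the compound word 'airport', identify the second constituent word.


Split 'airport' into 'air' + 'port'. The second part is 'port'.

port


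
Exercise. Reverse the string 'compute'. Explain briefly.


Reverse 'compute' character by character: 'etupmoc'.

etupmoc


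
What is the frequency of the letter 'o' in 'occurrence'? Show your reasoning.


Letter 'o' in 'occurrence': found at position(s) 1 = 1 occurrence(s).

1


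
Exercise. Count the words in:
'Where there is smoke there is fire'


Split into words: Where | there | is | smoke | there | is | fire = 7 words.

7


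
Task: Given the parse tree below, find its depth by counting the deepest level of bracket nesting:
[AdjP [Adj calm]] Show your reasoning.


Count bracket nesting levels:
'[' at pos 0: depth = 1
'[' at pos 6: depth = 2
Maximum depth reached: 2

2


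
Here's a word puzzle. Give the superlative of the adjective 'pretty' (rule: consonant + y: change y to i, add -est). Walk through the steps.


Apply superlative formation (consonant + y: change y to i, add -est): 'pretty' -> 'prettiest'.

prettiest


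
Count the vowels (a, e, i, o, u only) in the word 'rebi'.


Vowels in 'rebi': e, i = 2 vowels.

2


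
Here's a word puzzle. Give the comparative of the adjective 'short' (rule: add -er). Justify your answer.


Apply comparative formation (add -er): 'short' -> 'shorter'.

shorter


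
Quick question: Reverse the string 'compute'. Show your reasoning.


Reverse 'compute' character by character: 'etupmoc'.

etupmoc


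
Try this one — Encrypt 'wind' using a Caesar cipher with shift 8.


Shift each letter by 8: w -> e, i -> q, n -> v, d -> l. Result: 'eqvl'.

eqvl


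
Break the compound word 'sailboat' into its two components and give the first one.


Split 'sailboat' into 'sail' + 'boat'. The first part is 'sail'.

sail


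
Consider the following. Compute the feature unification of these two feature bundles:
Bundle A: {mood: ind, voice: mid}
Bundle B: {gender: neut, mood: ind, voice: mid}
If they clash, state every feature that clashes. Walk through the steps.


Compare features:
gender: A=_ vs B=neut -> unified: neut
mood: A=ind vs B=ind -> unified: ind
voice: A=mid vs B=mid -> unified: mid
No clashes found.

Unified: {gender: neut, mood: ind, voice: mid}


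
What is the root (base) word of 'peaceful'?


Remove suffix '-ful' from 'peaceful' to get root 'peace'.

peace


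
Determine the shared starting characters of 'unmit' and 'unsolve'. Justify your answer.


Compare from the start: 2 characters match: 'un'. Mismatch at position 3: 'm' vs 's'.

un


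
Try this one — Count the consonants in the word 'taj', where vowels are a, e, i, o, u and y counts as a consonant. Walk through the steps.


Consonants in 'taj': t, j = 2 consonants.

2


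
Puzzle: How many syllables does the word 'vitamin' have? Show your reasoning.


Break 'vitamin' into syllables: vi-ta-min -> vi | ta | min = 3 syllables

3 syllables


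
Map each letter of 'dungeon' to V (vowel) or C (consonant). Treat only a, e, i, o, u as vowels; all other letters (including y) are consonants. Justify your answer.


Letter mapping: d = C, u = V, n = C, g = C, e = V, o = V, n = C.

CVCCVVC


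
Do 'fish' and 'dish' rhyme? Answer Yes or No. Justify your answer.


Rime (stressed vowel + following sounds) of 'fish': -ish = /ɪʃ/
Rime of 'dish': -ish = /ɪʃ/
/ɪʃ/ and /ɪʃ/ are the same ending sound, so the words rhyme.

Yes


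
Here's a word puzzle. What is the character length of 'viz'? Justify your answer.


Spell out 'viz' and number each letter: v(1), i(2), z(3). Total: 3 letters.

3


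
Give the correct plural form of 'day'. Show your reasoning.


Apply rule: Add -s. 'day' becomes 'days'.

days


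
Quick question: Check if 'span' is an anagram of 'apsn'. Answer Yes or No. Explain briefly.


Sorted letters of 'span': 'anps'
Sorted letters of 'apsn': 'anps'
They match.

Yes


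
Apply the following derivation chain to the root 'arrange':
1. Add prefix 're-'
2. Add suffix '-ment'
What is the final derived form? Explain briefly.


Step 1: Add prefix 're-' to 'arrange' = 'rearrange'
Step 2: Add suffix '-ment' to 'rearrange' = 'rearrangement'

rearrangement


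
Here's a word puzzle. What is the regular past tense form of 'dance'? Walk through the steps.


Apply rule: Add -d (word ends in -e). 'dance' becomes 'danced'.

danced


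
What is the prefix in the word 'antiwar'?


The word 'antiwar' = 'anti' (prefix) + 'war' (root). The prefix is 'anti'.

anti


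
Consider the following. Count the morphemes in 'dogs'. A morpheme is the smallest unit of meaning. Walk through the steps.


Decomposition: dog (root) + -s (plural) = 2 morpheme(s)

2 morphemes


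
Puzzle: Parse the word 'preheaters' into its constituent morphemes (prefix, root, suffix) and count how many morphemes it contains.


Step 1: Identify prefix: 'pre' (meaning: before)
Step 2: Identify root: 'heat'
Step 3: Identify suffix(es): 'er, s'
Decomposition: pre- (prefix: before) + heat (root) + -er (suffix: one who) + -s (plural)
Total morphemes: 4

4 morphemes (pre- (prefix: before) + heat (root) + -er (suffix: one who) + -s (plural))


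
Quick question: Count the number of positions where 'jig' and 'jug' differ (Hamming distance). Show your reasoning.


Alignment:
Position 1: 'j' vs 'j' = match
Position 2: 'i' vs 'u' = DIFFER
Position 3: 'g' vs 'g' = match
Total differences: 1

1
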